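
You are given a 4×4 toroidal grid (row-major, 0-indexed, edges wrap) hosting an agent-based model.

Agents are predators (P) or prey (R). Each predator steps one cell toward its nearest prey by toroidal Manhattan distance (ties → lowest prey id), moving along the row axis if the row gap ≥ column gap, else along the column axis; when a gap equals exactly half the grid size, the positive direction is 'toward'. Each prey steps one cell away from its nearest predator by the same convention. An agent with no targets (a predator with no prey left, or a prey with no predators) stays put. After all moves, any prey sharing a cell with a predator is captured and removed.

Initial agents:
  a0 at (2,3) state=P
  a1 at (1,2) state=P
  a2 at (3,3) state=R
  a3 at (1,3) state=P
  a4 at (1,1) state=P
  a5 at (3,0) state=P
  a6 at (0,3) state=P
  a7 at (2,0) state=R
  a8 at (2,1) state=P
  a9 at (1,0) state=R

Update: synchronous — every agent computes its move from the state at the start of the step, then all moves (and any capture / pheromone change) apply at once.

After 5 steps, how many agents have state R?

2

t=1: a0@(3,3):P a1@(1,3):P a2@(0,3):R a3@(1,0):P a4@(1,0):P a5@(3,3):P a6@(3,3):P a7@(2,1):R a8@(2,0):P a9@(1,1):R
t=2: a0@(0,3):P a1@(0,3):P a2@(1,3):R a3@(1,1):P a4@(1,1):P a5@(0,3):P a6@(0,3):P a7@(2,2):R a8@(2,1):P a9@(1,2):R
t=3: a0@(1,3):P a1@(1,3):P a2@(2,3):R a3@(1,2):P a4@(1,2):P a5@(1,3):P a6@(1,3):P a7@(2,3):R a8@(2,2):P
t=4: a0@(2,3):P a1@(2,3):P a2@(3,3):R a3@(2,2):P a4@(2,2):P a5@(2,3):P a6@(2,3):P a7@(3,3):R a8@(2,3):P
t=5: a0@(3,3):P a1@(3,3):P a2@(0,3):R a3@(3,2):P a4@(3,2):P a5@(3,3):P a6@(3,3):P a7@(0,3):R a8@(3,3):P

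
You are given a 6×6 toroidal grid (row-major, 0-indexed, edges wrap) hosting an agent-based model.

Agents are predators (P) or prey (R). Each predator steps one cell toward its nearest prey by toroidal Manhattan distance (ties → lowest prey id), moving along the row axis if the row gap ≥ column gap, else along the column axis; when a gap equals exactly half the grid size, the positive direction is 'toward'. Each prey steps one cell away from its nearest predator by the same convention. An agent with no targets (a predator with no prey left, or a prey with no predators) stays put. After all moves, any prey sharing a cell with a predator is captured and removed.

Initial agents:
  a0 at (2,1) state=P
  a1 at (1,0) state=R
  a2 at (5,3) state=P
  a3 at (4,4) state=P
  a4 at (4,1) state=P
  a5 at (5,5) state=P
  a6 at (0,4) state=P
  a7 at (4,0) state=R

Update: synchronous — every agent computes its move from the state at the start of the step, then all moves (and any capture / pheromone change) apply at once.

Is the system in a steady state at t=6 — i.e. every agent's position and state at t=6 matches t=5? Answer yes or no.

t=1: a0@(1,1):P a1@(0,0):R a2@(5,4):P a3@(4,5):P a4@(4,0):P a5@(4,5):P a6@(0,5):P
t=2: a0@(0,1):P a2@(5,5):P a3@(5,5):P a4@(5,0):P a5@(5,5):P a6@(0,0):P
t=3: (unchanged — steady state)

yes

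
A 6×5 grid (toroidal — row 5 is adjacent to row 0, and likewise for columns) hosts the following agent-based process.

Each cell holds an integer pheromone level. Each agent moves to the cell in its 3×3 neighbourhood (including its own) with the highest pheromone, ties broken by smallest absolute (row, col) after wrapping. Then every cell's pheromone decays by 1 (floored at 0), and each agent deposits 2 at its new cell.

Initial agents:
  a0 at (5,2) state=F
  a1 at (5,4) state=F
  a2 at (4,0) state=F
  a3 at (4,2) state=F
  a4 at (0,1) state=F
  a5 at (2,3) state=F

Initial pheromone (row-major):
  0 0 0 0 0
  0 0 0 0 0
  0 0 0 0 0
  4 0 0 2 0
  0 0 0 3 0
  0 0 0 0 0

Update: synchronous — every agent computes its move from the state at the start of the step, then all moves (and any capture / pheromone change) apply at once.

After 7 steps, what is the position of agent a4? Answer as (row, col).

(0, 0)

t=1: a0@(4,3) a1@(4,3) a2@(3,0) a3@(4,3) a4@(0,0) a5@(3,3) | pheromone: 2 0 0 0 0 / 0 0 0 0 0 / 0 0 0 0 0 / 5 0 0 3 0 / 0 0 0 8 0 / 0 0 0 0 0
t=2: a0@(4,3) a1@(4,3) a2@(3,0) a3@(4,3) a4@(0,0) a5@(4,3) | pheromone: 3 0 0 0 0 / 0 0 0 0 0 / 0 0 0 0 0 / 6 0 0 2 0 / 0 0 0 15 0 / 0 0 0 0 0
t=3: a0@(4,3) a1@(4,3) a2@(3,0) a3@(4,3) a4@(0,0) a5@(4,3) | pheromone: 4 0 0 0 0 / 0 0 0 0 0 / 0 0 0 0 0 / 7 0 0 1 0 / 0 0 0 22 0 / 0 0 0 0 0
t=4: a0@(4,3) a1@(4,3) a2@(3,0) a3@(4,3) a4@(0,0) a5@(4,3) | pheromone: 5 0 0 0 0 / 0 0 0 0 0 / 0 0 0 0 0 / 8 0 0 0 0 / 0 0 0 29 0 / 0 0 0 0 0
t=5: a0@(4,3) a1@(4,3) a2@(3,0) a3@(4,3) a4@(0,0) a5@(4,3) | pheromone: 6 0 0 0 0 / 0 0 0 0 0 / 0 0 0 0 0 / 9 0 0 0 0 / 0 0 0 36 0 / 0 0 0 0 0
t=6: a0@(4,3) a1@(4,3) a2@(3,0) a3@(4,3) a4@(0,0) a5@(4,3) | pheromone: 7 0 0 0 0 / 0 0 0 0 0 / 0 0 0 0 0 / 10 0 0 0 0 / 0 0 0 43 0 / 0 0 0 0 0
t=7: a0@(4,3) a1@(4,3) a2@(3,0) a3@(4,3) a4@(0,0) a5@(4,3) | pheromone: 8 0 0 0 0 / 0 0 0 0 0 / 0 0 0 0 0 / 11 0 0 0 0 / 0 0 0 50 0 / 0 0 0 0 0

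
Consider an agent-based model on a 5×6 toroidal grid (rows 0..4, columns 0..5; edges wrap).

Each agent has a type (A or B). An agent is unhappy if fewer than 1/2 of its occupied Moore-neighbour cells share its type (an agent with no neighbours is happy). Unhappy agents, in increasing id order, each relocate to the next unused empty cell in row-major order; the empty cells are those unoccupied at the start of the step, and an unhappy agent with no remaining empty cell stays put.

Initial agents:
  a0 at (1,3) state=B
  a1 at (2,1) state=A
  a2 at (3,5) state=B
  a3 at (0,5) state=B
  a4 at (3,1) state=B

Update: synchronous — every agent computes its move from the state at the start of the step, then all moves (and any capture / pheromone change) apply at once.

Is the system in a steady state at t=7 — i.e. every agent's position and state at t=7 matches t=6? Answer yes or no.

t=1: a0@(1,3):B a1@(0,0):A a2@(3,5):B a3@(0,5):B a4@(0,1):B
t=2: a0@(1,3):B a1@(0,2):A a2@(3,5):B a3@(0,3):B a4@(0,4):B
t=3: a0@(1,3):B a1@(0,0):A a2@(3,5):B a3@(0,3):B a4@(0,4):B
t=4: (unchanged — steady state)

yes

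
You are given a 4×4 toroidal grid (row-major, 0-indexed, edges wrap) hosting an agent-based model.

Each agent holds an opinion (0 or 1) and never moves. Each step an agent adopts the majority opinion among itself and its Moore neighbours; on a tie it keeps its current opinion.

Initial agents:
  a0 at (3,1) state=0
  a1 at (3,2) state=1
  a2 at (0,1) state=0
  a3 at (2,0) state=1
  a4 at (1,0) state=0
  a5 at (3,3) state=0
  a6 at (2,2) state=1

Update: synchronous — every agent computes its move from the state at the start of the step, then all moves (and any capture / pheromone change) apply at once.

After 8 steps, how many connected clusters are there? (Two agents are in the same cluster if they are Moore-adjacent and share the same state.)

2

t=1: a0@(3,1):1 a1@(3,2):0 a2@(0,1):0 a3@(2,0):0 a4@(1,0):0 a5@(3,3):1 a6@(2,2):1
t=2: a0@(3,1):0 a1@(3,2):1 a2@(0,1):0 a3@(2,0):0 a4@(1,0):0 a5@(3,3):1 a6@(2,2):1
t=3: (unchanged — steady state)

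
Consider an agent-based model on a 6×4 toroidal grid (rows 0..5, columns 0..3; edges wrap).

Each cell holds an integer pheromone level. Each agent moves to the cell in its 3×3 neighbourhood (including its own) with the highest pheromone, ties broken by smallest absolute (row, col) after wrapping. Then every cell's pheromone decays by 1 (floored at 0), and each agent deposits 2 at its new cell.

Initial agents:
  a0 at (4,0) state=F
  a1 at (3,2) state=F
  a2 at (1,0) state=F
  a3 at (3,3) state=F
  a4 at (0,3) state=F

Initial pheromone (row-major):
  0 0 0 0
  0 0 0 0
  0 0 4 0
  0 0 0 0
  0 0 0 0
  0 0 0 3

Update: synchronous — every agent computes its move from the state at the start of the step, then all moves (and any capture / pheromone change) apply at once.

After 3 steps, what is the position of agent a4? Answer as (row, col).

(5, 3)

t=1: a0@(5,3) a1@(2,2) a2@(0,0) a3@(2,2) a4@(5,3) | pheromone: 2 0 0 0 / 0 0 0 0 / 0 0 7 0 / 0 0 0 0 / 0 0 0 0 / 0 0 0 6
t=2: a0@(5,3) a1@(2,2) a2@(5,3) a3@(2,2) a4@(5,3) | pheromone: 1 0 0 0 / 0 0 0 0 / 0 0 10 0 / 0 0 0 0 / 0 0 0 0 / 0 0 0 11
t=3: a0@(5,3) a1@(2,2) a2@(5,3) a3@(2,2) a4@(5,3) | pheromone: 0 0 0 0 / 0 0 0 0 / 0 0 13 0 / 0 0 0 0 / 0 0 0 0 / 0 0 0 16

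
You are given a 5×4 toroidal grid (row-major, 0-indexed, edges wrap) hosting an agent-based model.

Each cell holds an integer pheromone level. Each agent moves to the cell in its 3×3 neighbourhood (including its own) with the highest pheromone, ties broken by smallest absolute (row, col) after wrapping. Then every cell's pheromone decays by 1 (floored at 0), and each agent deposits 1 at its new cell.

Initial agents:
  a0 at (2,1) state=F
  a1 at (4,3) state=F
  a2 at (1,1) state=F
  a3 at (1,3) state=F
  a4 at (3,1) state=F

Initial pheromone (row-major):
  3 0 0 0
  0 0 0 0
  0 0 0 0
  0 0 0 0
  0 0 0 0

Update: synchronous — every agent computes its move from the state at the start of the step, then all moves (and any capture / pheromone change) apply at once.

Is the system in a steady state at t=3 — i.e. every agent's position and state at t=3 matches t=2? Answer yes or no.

no

t=1: a0@(1,0) a1@(0,0) a2@(0,0) a3@(0,0) a4@(2,0) | pheromone: 5 0 0 0 / 1 0 0 0 / 1 0 0 0 / 0 0 0 0 / 0 0 0 0
t=2: a0@(0,0) a1@(0,0) a2@(0,0) a3@(0,0) a4@(1,0) | pheromone: 8 0 0 0 / 1 0 0 0 / 0 0 0 0 / 0 0 0 0 / 0 0 0 0
t=3: a0@(0,0) a1@(0,0) a2@(0,0) a3@(0,0) a4@(0,0) | pheromone: 12 0 0 0 / 0 0 0 0 / 0 0 0 0 / 0 0 0 0 / 0 0 0 0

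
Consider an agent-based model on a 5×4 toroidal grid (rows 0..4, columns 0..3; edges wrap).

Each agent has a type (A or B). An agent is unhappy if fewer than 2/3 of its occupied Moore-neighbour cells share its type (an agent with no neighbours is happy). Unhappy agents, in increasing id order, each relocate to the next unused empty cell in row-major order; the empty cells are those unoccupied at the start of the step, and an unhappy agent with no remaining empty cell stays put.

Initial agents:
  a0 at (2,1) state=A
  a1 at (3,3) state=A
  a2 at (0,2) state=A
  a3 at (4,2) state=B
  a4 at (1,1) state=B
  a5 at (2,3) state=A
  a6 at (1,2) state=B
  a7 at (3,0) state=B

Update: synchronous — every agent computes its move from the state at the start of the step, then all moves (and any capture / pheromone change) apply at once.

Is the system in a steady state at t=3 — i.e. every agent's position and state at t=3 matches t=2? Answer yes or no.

no

t=1: a0@(0,0):A a1@(0,1):A a2@(0,3):A a3@(1,0):B a4@(1,3):B a5@(2,0):A a6@(2,2):B a7@(3,1):B
t=2: a0@(0,2):A a1@(1,1):A a2@(1,2):A a3@(2,1):B a4@(2,3):B a5@(3,0):A a6@(2,2):B a7@(3,2):B
t=3: a0@(0,2):A a1@(0,0):A a2@(0,1):A a3@(0,3):B a4@(1,0):B a5@(1,3):A a6@(2,0):B a7@(3,2):B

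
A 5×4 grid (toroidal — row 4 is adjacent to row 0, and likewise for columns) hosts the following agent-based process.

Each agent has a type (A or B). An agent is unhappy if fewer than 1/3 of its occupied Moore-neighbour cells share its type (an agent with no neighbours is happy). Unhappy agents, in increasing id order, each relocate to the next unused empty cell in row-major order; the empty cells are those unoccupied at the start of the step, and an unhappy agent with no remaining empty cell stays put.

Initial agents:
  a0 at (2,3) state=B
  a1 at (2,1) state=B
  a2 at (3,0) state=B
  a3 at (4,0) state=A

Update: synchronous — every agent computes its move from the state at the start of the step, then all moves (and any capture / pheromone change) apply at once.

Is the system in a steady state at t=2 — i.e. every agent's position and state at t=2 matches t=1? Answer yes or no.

t=1: a0@(2,3):B a1@(2,1):B a2@(3,0):B a3@(0,0):A
t=2: (unchanged — steady state)

yes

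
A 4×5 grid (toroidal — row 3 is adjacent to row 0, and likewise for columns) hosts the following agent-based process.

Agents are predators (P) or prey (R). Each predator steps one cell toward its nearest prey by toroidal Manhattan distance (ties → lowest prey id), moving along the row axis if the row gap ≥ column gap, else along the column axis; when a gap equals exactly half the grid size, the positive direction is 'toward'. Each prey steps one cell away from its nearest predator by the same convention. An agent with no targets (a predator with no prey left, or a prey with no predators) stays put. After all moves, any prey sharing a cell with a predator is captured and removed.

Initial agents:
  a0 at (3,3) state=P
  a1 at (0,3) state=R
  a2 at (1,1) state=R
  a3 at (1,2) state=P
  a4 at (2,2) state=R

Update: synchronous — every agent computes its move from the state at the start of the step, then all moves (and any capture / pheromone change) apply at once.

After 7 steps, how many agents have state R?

t=1: a0@(0,3):P a1@(1,3):R a2@(1,0):R a3@(1,1):P a4@(3,2):R
t=2: a0@(1,3):P a1@(2,3):R a2@(1,4):R a3@(1,0):P a4@(2,2):R
t=3: a0@(2,3):P a1@(3,3):R a2@(1,0):R a3@(1,4):P a4@(3,2):R
t=4: a0@(3,3):P a1@(0,3):R a2@(1,1):R a3@(1,0):P a4@(0,2):R
t=5: a0@(0,3):P a1@(1,3):R a2@(1,2):R a3@(1,1):P a4@(1,2):R
t=6: a0@(1,3):P a1@(2,3):R a3@(1,2):P
t=7: a0@(2,3):P a1@(3,3):R a3@(2,2):P

1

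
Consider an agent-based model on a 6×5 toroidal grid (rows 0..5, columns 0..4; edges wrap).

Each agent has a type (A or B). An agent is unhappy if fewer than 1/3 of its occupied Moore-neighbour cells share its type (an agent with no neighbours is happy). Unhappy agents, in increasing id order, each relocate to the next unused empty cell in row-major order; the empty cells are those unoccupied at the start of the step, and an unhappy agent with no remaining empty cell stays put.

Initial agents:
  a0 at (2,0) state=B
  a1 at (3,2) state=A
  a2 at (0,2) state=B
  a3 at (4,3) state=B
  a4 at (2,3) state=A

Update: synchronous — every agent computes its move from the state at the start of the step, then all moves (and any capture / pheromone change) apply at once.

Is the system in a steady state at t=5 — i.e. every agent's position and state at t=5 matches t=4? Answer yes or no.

yes

t=1: a0@(2,0):B a1@(3,2):A a2@(0,2):B a3@(0,0):B a4@(2,3):A
t=2: (unchanged — steady state)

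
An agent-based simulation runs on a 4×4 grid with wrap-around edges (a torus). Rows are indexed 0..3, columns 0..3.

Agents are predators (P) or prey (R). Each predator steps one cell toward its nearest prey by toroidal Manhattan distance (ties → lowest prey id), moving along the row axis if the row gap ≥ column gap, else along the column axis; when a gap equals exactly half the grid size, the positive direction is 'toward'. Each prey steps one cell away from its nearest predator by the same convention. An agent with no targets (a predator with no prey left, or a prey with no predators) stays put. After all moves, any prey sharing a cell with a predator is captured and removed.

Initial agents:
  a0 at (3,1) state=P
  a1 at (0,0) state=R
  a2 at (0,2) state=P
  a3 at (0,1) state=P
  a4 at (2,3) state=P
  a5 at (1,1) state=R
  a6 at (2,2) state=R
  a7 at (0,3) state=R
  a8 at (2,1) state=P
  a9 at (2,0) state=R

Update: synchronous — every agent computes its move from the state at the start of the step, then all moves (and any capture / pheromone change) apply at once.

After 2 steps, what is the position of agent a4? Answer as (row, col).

t=1: a0@(0,1):P a2@(0,3):P a3@(0,0):P a4@(2,2):P a5@(2,1):R a6@(2,1):R a8@(1,1):P a9@(2,1):R
t=2: a0@(1,1):P a2@(1,3):P a3@(1,0):P a4@(2,1):P a5@(2,0):R a6@(2,0):R a8@(2,1):P a9@(2,0):R

(2, 1)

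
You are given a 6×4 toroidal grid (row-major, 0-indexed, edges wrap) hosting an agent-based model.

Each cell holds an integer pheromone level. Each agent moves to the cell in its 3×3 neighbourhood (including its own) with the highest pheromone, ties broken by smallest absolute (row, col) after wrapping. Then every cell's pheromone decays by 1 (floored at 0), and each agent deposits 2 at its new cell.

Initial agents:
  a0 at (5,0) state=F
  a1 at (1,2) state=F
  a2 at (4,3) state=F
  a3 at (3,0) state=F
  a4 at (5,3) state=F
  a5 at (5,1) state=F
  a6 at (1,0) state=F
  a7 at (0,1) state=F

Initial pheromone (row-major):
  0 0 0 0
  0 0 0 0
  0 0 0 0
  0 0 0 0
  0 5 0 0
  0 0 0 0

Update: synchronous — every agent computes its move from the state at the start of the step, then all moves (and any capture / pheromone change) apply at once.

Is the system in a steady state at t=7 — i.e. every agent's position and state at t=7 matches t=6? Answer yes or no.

t=1: a0@(4,1) a1@(0,1) a2@(3,0) a3@(4,1) a4@(0,0) a5@(4,1) a6@(0,0) a7@(0,0) | pheromone: 6 2 0 0 / 0 0 0 0 / 0 0 0 0 / 2 0 0 0 / 0 10 0 0 / 0 0 0 0
t=2: a0@(4,1) a1@(0,0) a2@(4,1) a3@(4,1) a4@(0,0) a5@(4,1) a6@(0,0) a7@(0,0) | pheromone: 13 1 0 0 / 0 0 0 0 / 0 0 0 0 / 1 0 0 0 / 0 17 0 0 / 0 0 0 0
t=3: a0@(4,1) a1@(0,0) a2@(4,1) a3@(4,1) a4@(0,0) a5@(4,1) a6@(0,0) a7@(0,0) | pheromone: 20 0 0 0 / 0 0 0 0 / 0 0 0 0 / 0 0 0 0 / 0 24 0 0 / 0 0 0 0
t=4: a0@(4,1) a1@(0,0) a2@(4,1) a3@(4,1) a4@(0,0) a5@(4,1) a6@(0,0) a7@(0,0) | pheromone: 27 0 0 0 / 0 0 0 0 / 0 0 0 0 / 0 0 0 0 / 0 31 0 0 / 0 0 0 0
t=5: a0@(4,1) a1@(0,0) a2@(4,1) a3@(4,1) a4@(0,0) a5@(4,1) a6@(0,0) a7@(0,0) | pheromone: 34 0 0 0 / 0 0 0 0 / 0 0 0 0 / 0 0 0 0 / 0 38 0 0 / 0 0 0 0
t=6: a0@(4,1) a1@(0,0) a2@(4,1) a3@(4,1) a4@(0,0) a5@(4,1) a6@(0,0) a7@(0,0) | pheromone: 41 0 0 0 / 0 0 0 0 / 0 0 0 0 / 0 0 0 0 / 0 45 0 0 / 0 0 0 0
t=7: a0@(4,1) a1@(0,0) a2@(4,1) a3@(4,1) a4@(0,0) a5@(4,1) a6@(0,0) a7@(0,0) | pheromone: 48 0 0 0 / 0 0 0 0 / 0 0 0 0 / 0 0 0 0 / 0 52 0 0 / 0 0 0 0

yes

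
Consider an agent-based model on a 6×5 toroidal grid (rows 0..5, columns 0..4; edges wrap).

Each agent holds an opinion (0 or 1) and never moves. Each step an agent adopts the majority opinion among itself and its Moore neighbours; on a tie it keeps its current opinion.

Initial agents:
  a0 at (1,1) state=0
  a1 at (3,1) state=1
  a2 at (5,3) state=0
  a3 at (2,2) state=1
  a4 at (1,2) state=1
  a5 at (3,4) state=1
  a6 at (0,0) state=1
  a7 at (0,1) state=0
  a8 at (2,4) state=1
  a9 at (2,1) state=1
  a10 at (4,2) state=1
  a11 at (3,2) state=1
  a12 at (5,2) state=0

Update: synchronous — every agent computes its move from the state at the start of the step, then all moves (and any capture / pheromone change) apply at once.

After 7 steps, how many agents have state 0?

t=1: a0@(1,1):1 a1@(3,1):1 a2@(5,3):0 a3@(2,2):1 a4@(1,2):1 a5@(3,4):1 a6@(0,0):0 a7@(0,1):0 a8@(2,4):1 a9@(2,1):1 a10@(4,2):1 a11@(3,2):1 a12@(5,2):0
t=2: (unchanged — steady state)

4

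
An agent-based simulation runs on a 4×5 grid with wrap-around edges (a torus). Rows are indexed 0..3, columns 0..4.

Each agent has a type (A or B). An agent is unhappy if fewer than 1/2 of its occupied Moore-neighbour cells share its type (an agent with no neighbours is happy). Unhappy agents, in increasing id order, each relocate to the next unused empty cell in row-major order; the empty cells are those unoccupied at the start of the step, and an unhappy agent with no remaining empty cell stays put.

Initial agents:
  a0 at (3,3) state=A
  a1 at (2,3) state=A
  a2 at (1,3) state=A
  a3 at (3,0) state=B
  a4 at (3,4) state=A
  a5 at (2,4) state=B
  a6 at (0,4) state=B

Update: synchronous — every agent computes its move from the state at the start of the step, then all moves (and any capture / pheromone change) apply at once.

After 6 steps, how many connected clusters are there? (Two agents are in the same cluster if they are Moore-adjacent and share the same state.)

t=1: a0@(3,3):A a1@(2,3):A a2@(0,0):A a3@(3,0):B a4@(0,1):A a5@(0,2):B a6@(0,3):B
t=2: a0@(0,4):A a1@(2,3):A a2@(0,0):A a3@(1,0):B a4@(1,1):A a5@(1,2):B a6@(0,3):B
t=3: a0@(0,1):A a1@(0,2):A a2@(0,0):A a3@(1,3):B a4@(1,4):A a5@(2,0):B a6@(0,3):B
t=4: a0@(0,1):A a1@(0,4):A a2@(0,0):A a3@(1,0):B a4@(1,1):A a5@(1,2):B a6@(2,1):B
t=5: a0@(0,1):A a1@(0,4):A a2@(0,0):A a3@(0,2):B a4@(0,3):A a5@(1,3):B a6@(2,1):B
t=6: a0@(0,1):A a1@(0,4):A a2@(0,0):A a3@(1,0):B a4@(1,1):A a5@(1,2):B a6@(2,1):B

2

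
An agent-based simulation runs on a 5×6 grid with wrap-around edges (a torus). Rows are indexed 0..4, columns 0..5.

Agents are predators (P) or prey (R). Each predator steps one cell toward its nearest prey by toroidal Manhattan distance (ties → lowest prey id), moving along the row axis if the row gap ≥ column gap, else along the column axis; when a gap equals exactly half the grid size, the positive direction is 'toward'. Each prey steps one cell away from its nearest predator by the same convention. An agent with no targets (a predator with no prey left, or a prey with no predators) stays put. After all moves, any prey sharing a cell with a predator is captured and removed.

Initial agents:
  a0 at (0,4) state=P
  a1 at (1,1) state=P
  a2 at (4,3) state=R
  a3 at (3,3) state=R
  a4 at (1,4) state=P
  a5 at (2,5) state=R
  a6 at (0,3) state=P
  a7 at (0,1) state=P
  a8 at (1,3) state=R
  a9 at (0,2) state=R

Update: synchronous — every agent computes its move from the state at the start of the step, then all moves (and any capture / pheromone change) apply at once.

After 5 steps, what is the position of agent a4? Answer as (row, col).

t=1: a0@(4,4):P a1@(1,2):P a2@(3,3):R a3@(2,3):R a4@(1,3):P a5@(3,5):R a6@(4,3):P a7@(0,2):P a9@(0,1):R
t=2: a0@(3,4):P a1@(2,2):P a4@(2,3):P a5@(2,5):R a6@(3,3):P a7@(0,1):P a9@(0,0):R
t=3: a0@(2,4):P a1@(2,3):P a4@(2,4):P a5@(1,5):R a6@(3,4):P a7@(0,0):P a9@(0,5):R
t=4: a0@(1,4):P a1@(2,4):P a4@(1,4):P a6@(2,4):P a7@(0,5):P a9@(0,4):R
t=5: a0@(0,4):P a1@(1,4):P a4@(0,4):P a6@(1,4):P a7@(0,4):P a9@(4,4):R

(0, 4)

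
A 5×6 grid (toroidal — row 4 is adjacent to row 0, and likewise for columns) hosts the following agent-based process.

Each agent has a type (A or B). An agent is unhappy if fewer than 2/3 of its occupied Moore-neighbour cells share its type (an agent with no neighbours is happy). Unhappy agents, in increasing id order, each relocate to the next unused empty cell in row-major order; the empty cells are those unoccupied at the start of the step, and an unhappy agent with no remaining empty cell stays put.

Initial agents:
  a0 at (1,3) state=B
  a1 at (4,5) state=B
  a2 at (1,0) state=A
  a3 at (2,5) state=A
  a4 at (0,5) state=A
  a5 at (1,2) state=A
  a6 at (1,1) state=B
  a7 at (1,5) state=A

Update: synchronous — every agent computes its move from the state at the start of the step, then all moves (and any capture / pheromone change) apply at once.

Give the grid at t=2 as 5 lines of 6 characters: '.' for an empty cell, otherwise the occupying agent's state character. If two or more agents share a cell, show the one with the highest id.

....BA
.BAABA
.....A
......
......

t=1: a0@(0,0):B a1@(0,1):B a2@(1,0):A a3@(2,5):A a4@(0,5):A a5@(0,2):A a6@(0,3):B a7@(1,5):A
t=2: a0@(0,4):B a1@(1,1):B a2@(1,2):A a3@(2,5):A a4@(0,5):A a5@(1,3):A a6@(1,4):B a7@(1,5):A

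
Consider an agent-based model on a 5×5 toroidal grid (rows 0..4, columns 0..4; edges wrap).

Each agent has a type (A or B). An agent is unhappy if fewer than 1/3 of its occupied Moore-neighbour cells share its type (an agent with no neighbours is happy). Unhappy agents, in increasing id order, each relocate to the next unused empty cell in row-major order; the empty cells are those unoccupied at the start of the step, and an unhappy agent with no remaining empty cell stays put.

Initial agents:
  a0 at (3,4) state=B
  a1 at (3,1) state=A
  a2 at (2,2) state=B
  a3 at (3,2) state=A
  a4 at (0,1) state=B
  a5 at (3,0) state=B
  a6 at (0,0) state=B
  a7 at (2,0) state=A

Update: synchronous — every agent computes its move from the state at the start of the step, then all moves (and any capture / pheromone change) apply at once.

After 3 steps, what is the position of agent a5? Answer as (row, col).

t=1: a0@(3,4):B a1@(3,1):A a2@(0,2):B a3@(3,2):A a4@(0,1):B a5@(3,0):B a6@(0,0):B a7@(2,0):A
t=2: (unchanged — steady state)

(3, 0)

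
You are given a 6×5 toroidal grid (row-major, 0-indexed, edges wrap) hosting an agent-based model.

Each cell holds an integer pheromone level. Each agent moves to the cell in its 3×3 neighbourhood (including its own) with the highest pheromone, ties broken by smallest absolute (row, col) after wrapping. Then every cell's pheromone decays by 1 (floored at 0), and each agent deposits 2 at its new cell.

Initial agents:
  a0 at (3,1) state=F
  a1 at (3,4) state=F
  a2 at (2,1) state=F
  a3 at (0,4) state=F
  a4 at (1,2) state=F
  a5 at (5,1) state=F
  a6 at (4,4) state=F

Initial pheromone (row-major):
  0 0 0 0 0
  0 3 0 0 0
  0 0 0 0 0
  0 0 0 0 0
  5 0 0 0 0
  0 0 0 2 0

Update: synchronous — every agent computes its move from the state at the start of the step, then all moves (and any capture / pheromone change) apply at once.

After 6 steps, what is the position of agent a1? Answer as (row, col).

t=1: a0@(4,0) a1@(4,0) a2@(1,1) a3@(5,3) a4@(1,1) a5@(4,0) a6@(4,0) | pheromone: 0 0 0 0 0 / 0 6 0 0 0 / 0 0 0 0 0 / 0 0 0 0 0 / 12 0 0 0 0 / 0 0 0 3 0
t=2: a0@(4,0) a1@(4,0) a2@(1,1) a3@(5,3) a4@(1,1) a5@(4,0) a6@(4,0) | pheromone: 0 0 0 0 0 / 0 9 0 0 0 / 0 0 0 0 0 / 0 0 0 0 0 / 19 0 0 0 0 / 0 0 0 4 0
t=3: a0@(4,0) a1@(4,0) a2@(1,1) a3@(5,3) a4@(1,1) a5@(4,0) a6@(4,0) | pheromone: 0 0 0 0 0 / 0 12 0 0 0 / 0 0 0 0 0 / 0 0 0 0 0 / 26 0 0 0 0 / 0 0 0 5 0
t=4: a0@(4,0) a1@(4,0) a2@(1,1) a3@(5,3) a4@(1,1) a5@(4,0) a6@(4,0) | pheromone: 0 0 0 0 0 / 0 15 0 0 0 / 0 0 0 0 0 / 0 0 0 0 0 / 33 0 0 0 0 / 0 0 0 6 0
t=5: a0@(4,0) a1@(4,0) a2@(1,1) a3@(5,3) a4@(1,1) a5@(4,0) a6@(4,0) | pheromone: 0 0 0 0 0 / 0 18 0 0 0 / 0 0 0 0 0 / 0 0 0 0 0 / 40 0 0 0 0 / 0 0 0 7 0
t=6: a0@(4,0) a1@(4,0) a2@(1,1) a3@(5,3) a4@(1,1) a5@(4,0) a6@(4,0) | pheromone: 0 0 0 0 0 / 0 21 0 0 0 / 0 0 0 0 0 / 0 0 0 0 0 / 47 0 0 0 0 / 0 0 0 8 0

(4, 0)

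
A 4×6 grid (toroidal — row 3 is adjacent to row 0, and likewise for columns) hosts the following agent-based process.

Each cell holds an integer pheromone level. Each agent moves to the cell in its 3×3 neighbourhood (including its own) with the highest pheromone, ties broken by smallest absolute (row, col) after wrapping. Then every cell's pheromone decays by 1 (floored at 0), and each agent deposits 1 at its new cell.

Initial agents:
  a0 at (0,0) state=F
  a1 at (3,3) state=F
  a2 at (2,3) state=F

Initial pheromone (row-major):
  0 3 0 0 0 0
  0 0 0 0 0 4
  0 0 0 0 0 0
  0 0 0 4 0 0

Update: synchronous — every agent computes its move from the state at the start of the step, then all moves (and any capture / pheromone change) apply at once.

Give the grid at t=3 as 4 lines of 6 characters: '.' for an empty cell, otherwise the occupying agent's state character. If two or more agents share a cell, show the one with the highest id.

t=1: a0@(1,5) a1@(3,3) a2@(3,3) | pheromone: 0 2 0 0 0 0 / 0 0 0 0 0 4 / 0 0 0 0 0 0 / 0 0 0 5 0 0
t=2: a0@(1,5) a1@(3,3) a2@(3,3) | pheromone: 0 1 0 0 0 0 / 0 0 0 0 0 4 / 0 0 0 0 0 0 / 0 0 0 6 0 0
t=3: a0@(1,5) a1@(3,3) a2@(3,3) | pheromone: 0 0 0 0 0 0 / 0 0 0 0 0 4 / 0 0 0 0 0 0 / 0 0 0 7 0 0

......
.....F
......
...F..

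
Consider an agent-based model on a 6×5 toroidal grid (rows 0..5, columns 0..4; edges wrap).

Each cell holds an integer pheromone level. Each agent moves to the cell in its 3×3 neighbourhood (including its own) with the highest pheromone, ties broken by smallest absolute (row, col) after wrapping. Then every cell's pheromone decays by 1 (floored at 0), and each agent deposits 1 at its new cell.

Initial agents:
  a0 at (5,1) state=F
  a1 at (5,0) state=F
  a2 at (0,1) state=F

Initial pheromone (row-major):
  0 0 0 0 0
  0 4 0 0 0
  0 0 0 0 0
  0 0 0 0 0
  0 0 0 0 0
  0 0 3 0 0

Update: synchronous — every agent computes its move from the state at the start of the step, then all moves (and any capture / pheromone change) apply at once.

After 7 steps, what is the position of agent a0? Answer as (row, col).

(5, 2)

t=1: a0@(5,2) a1@(0,0) a2@(1,1) | pheromone: 1 0 0 0 0 / 0 4 0 0 0 / 0 0 0 0 0 / 0 0 0 0 0 / 0 0 0 0 0 / 0 0 3 0 0
t=2: a0@(5,2) a1@(1,1) a2@(1,1) | pheromone: 0 0 0 0 0 / 0 5 0 0 0 / 0 0 0 0 0 / 0 0 0 0 0 / 0 0 0 0 0 / 0 0 3 0 0
t=3: a0@(5,2) a1@(1,1) a2@(1,1) | pheromone: 0 0 0 0 0 / 0 6 0 0 0 / 0 0 0 0 0 / 0 0 0 0 0 / 0 0 0 0 0 / 0 0 3 0 0
t=4: a0@(5,2) a1@(1,1) a2@(1,1) | pheromone: 0 0 0 0 0 / 0 7 0 0 0 / 0 0 0 0 0 / 0 0 0 0 0 / 0 0 0 0 0 / 0 0 3 0 0
t=5: a0@(5,2) a1@(1,1) a2@(1,1) | pheromone: 0 0 0 0 0 / 0 8 0 0 0 / 0 0 0 0 0 / 0 0 0 0 0 / 0 0 0 0 0 / 0 0 3 0 0
t=6: a0@(5,2) a1@(1,1) a2@(1,1) | pheromone: 0 0 0 0 0 / 0 9 0 0 0 / 0 0 0 0 0 / 0 0 0 0 0 / 0 0 0 0 0 / 0 0 3 0 0
t=7: a0@(5,2) a1@(1,1) a2@(1,1) | pheromone: 0 0 0 0 0 / 0 10 0 0 0 / 0 0 0 0 0 / 0 0 0 0 0 / 0 0 0 0 0 / 0 0 3 0 0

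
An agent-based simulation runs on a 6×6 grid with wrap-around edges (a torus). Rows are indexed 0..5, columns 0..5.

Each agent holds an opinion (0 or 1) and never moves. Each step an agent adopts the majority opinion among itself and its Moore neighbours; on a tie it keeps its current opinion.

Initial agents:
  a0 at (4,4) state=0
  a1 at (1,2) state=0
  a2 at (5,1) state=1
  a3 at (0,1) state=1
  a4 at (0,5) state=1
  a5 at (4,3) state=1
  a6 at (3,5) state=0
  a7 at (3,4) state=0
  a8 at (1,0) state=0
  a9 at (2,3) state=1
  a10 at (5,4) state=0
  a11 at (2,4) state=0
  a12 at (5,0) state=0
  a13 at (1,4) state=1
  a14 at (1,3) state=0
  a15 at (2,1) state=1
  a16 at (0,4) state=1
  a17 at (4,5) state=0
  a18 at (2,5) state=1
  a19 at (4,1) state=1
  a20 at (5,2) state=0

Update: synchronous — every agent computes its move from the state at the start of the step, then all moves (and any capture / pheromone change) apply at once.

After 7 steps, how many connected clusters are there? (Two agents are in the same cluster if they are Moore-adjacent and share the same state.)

2

t=1: a0@(4,4):0 a1@(1,2):1 a2@(5,1):1 a3@(0,1):0 a4@(0,5):1 a5@(4,3):0 a6@(3,5):0 a7@(3,4):0 a8@(1,0):1 a9@(2,3):0 a10@(5,4):0 a11@(2,4):0 a12@(5,0):1 a13@(1,4):1 a14@(1,3):0 a15@(2,1):0 a16@(0,4):1 a17@(4,5):0 a18@(2,5):0 a19@(4,1):1 a20@(5,2):1
t=2: a0@(4,4):0 a1@(1,2):0 a2@(5,1):1 a3@(0,1):1 a4@(0,5):1 a5@(4,3):0 a6@(3,5):0 a7@(3,4):0 a8@(1,0):0 a9@(2,3):0 a10@(5,4):0 a11@(2,4):0 a12@(5,0):1 a13@(1,4):0 a14@(1,3):0 a15@(2,1):1 a16@(0,4):1 a17@(4,5):0 a18@(2,5):0 a19@(4,1):1 a20@(5,2):1
t=3: a0@(4,4):0 a1@(1,2):0 a2@(5,1):1 a3@(0,1):1 a4@(0,5):1 a5@(4,3):0 a6@(3,5):0 a7@(3,4):0 a8@(1,0):1 a9@(2,3):0 a10@(5,4):0 a11@(2,4):0 a12@(5,0):1 a13@(1,4):0 a14@(1,3):0 a15@(2,1):0 a16@(0,4):0 a17@(4,5):0 a18@(2,5):0 a19@(4,1):1 a20@(5,2):1
t=4: (unchanged — steady state)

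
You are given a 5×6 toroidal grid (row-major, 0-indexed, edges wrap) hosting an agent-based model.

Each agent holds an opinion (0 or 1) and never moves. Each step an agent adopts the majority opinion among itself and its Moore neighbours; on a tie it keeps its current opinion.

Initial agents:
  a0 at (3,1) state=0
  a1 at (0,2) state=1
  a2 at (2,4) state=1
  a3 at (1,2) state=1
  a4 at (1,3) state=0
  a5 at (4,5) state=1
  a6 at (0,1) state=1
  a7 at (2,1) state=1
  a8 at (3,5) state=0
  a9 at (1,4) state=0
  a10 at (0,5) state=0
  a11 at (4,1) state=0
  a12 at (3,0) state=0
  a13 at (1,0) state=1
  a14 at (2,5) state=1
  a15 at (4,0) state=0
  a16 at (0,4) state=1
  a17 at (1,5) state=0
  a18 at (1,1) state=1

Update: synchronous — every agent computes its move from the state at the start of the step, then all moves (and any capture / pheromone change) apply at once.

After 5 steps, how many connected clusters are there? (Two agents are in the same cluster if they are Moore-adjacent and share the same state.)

t=1: a0@(3,1):0 a1@(0,2):1 a2@(2,4):0 a3@(1,2):1 a4@(1,3):1 a5@(4,5):0 a6@(0,1):1 a7@(2,1):1 a8@(3,5):0 a9@(1,4):0 a10@(0,5):0 a11@(4,1):0 a12@(3,0):0 a13@(1,0):1 a14@(2,5):0 a15@(4,0):0 a16@(0,4):0 a17@(1,5):1 a18@(1,1):1
t=2: a0@(3,1):0 a1@(0,2):1 a2@(2,4):0 a3@(1,2):1 a4@(1,3):1 a5@(4,5):0 a6@(0,1):1 a7@(2,1):1 a8@(3,5):0 a9@(1,4):0 a10@(0,5):0 a11@(4,1):0 a12@(3,0):0 a13@(1,0):1 a14@(2,5):0 a15@(4,0):0 a16@(0,4):0 a17@(1,5):0 a18@(1,1):1
t=3: (unchanged — steady state)

2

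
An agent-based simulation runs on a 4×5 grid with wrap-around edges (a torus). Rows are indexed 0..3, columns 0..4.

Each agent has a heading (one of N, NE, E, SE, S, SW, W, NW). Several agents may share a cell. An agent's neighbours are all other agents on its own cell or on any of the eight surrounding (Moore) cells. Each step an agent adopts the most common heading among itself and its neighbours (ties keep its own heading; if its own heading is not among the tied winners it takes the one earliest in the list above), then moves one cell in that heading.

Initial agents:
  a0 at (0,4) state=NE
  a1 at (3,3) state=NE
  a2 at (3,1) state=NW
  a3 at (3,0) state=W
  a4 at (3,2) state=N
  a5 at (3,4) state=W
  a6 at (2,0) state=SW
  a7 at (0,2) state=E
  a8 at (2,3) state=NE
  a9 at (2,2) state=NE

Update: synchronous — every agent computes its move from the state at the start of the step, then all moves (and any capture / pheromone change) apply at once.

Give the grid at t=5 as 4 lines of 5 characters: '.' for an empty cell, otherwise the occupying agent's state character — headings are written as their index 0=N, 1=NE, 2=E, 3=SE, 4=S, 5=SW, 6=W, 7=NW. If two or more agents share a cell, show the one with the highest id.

t=1: a0@(3,0):NE a1@(2,4):NE a2@(2,0):NW a3@(3,4):W a4@(2,3):NE a5@(2,0):NE a6@(2,4):W a7@(0,3):E a8@(1,4):NE a9@(1,3):NE
t=2: a0@(2,1):NE a1@(1,0):NE a2@(1,1):NE a3@(2,0):NE a4@(1,4):NE a5@(1,1):NE a6@(1,0):NE a7@(3,4):NE a8@(0,0):NE a9@(0,4):NE
t=3: a0@(1,2):NE a1@(0,1):NE a2@(0,2):NE a3@(1,1):NE a4@(0,0):NE a5@(0,2):NE a6@(0,1):NE a7@(2,0):NE a8@(3,1):NE a9@(3,0):NE
t=4: a0@(0,3):NE a1@(3,2):NE a2@(3,3):NE a3@(0,2):NE a4@(3,1):NE a5@(3,3):NE a6@(3,2):NE a7@(1,1):NE a8@(2,2):NE a9@(2,1):NE
t=5: a0@(3,4):NE a1@(2,3):NE a2@(2,4):NE a3@(3,3):NE a4@(2,2):NE a5@(2,4):NE a6@(2,3):NE a7@(0,2):NE a8@(1,3):NE a9@(1,2):NE

..1..
..11.
..111
...11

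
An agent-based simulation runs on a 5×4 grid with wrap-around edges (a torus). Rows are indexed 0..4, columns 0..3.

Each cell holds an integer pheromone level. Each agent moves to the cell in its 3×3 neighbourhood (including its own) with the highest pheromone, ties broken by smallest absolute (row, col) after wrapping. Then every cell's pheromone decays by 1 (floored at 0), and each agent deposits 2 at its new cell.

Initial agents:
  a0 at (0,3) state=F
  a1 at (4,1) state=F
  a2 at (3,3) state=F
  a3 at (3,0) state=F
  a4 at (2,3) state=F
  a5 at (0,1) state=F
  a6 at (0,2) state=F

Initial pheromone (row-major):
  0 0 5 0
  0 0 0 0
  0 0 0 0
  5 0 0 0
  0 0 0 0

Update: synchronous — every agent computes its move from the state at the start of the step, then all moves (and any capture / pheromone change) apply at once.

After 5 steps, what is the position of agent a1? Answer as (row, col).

(0, 2)

t=1: a0@(0,2) a1@(0,2) a2@(3,0) a3@(3,0) a4@(3,0) a5@(0,2) a6@(0,2) | pheromone: 0 0 12 0 / 0 0 0 0 / 0 0 0 0 / 10 0 0 0 / 0 0 0 0
t=2: a0@(0,2) a1@(0,2) a2@(3,0) a3@(3,0) a4@(3,0) a5@(0,2) a6@(0,2) | pheromone: 0 0 19 0 / 0 0 0 0 / 0 0 0 0 / 15 0 0 0 / 0 0 0 0
t=3: a0@(0,2) a1@(0,2) a2@(3,0) a3@(3,0) a4@(3,0) a5@(0,2) a6@(0,2) | pheromone: 0 0 26 0 / 0 0 0 0 / 0 0 0 0 / 20 0 0 0 / 0 0 0 0
t=4: a0@(0,2) a1@(0,2) a2@(3,0) a3@(3,0) a4@(3,0) a5@(0,2) a6@(0,2) | pheromone: 0 0 33 0 / 0 0 0 0 / 0 0 0 0 / 25 0 0 0 / 0 0 0 0
t=5: a0@(0,2) a1@(0,2) a2@(3,0) a3@(3,0) a4@(3,0) a5@(0,2) a6@(0,2) | pheromone: 0 0 40 0 / 0 0 0 0 / 0 0 0 0 / 30 0 0 0 / 0 0 0 0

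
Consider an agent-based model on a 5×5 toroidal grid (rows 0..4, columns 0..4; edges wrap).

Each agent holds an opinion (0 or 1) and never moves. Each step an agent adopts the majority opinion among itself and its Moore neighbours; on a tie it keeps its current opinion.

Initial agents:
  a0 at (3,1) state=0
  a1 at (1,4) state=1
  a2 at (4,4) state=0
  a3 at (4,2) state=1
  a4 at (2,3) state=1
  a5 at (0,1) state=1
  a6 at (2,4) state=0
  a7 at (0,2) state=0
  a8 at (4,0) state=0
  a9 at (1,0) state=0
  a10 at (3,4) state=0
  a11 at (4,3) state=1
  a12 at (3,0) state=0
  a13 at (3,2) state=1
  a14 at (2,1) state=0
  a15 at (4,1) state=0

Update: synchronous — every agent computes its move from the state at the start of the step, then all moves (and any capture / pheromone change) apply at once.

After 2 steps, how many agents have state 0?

t=1: a0@(3,1):0 a1@(1,4):1 a2@(4,4):0 a3@(4,2):1 a4@(2,3):1 a5@(0,1):0 a6@(2,4):0 a7@(0,2):1 a8@(4,0):0 a9@(1,0):0 a10@(3,4):0 a11@(4,3):1 a12@(3,0):0 a13@(3,2):1 a14@(2,1):0 a15@(4,1):0
t=2: (unchanged — steady state)

10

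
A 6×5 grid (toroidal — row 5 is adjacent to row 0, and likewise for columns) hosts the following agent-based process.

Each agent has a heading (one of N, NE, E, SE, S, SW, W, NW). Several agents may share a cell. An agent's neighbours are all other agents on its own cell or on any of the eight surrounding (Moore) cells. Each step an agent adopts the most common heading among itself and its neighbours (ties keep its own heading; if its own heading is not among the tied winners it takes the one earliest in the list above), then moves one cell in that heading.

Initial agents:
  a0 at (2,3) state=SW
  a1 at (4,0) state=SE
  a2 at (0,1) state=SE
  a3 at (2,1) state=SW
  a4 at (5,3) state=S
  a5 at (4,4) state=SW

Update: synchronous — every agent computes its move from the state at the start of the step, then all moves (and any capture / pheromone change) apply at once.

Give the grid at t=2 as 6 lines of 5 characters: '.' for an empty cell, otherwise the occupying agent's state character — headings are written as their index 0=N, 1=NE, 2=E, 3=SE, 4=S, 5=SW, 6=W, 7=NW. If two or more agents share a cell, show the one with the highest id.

..5..
...4.
...3.
.....
.5..5
.....

t=1: a0@(3,2):SW a1@(5,1):SE a2@(1,2):SE a3@(3,0):SW a4@(0,3):S a5@(5,3):SW
t=2: a0@(4,1):SW a1@(0,2):SE a2@(2,3):SE a3@(4,4):SW a4@(1,3):S a5@(0,2):SW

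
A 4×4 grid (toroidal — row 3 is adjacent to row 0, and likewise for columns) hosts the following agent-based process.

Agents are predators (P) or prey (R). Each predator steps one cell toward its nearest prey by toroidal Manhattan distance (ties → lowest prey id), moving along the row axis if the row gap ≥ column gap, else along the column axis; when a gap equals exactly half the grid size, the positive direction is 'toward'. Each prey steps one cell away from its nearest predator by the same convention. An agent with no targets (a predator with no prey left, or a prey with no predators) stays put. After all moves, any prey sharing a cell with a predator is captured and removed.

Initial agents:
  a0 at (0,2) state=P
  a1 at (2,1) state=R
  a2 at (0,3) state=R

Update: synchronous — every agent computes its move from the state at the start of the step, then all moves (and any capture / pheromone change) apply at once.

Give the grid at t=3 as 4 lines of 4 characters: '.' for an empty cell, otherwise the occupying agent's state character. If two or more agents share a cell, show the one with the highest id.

..R.
P...
R...
....

t=1: a0@(0,3):P a1@(1,1):R a2@(0,0):R
t=2: a0@(0,0):P a1@(1,0):R a2@(0,1):R
t=3: a0@(1,0):P a1@(2,0):R a2@(0,2):R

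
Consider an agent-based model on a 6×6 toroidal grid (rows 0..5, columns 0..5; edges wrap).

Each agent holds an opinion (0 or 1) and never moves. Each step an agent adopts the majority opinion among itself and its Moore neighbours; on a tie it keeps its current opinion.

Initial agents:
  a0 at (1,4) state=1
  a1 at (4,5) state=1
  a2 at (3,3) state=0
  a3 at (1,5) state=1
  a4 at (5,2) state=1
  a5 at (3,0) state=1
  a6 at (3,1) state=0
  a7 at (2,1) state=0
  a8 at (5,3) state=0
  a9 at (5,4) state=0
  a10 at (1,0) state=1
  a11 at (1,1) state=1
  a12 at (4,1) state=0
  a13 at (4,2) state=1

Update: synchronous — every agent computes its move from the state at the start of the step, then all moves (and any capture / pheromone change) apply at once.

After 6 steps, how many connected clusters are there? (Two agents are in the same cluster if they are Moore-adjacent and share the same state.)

2

t=1: a0@(1,4):1 a1@(4,5):1 a2@(3,3):0 a3@(1,5):1 a4@(5,2):1 a5@(3,0):0 a6@(3,1):0 a7@(2,1):1 a8@(5,3):0 a9@(5,4):0 a10@(1,0):1 a11@(1,1):1 a12@(4,1):1 a13@(4,2):0
t=2: a0@(1,4):1 a1@(4,5):0 a2@(3,3):0 a3@(1,5):1 a4@(5,2):1 a5@(3,0):1 a6@(3,1):0 a7@(2,1):1 a8@(5,3):0 a9@(5,4):0 a10@(1,0):1 a11@(1,1):1 a12@(4,1):0 a13@(4,2):0
t=3: a0@(1,4):1 a1@(4,5):0 a2@(3,3):0 a3@(1,5):1 a4@(5,2):0 a5@(3,0):0 a6@(3,1):0 a7@(2,1):1 a8@(5,3):0 a9@(5,4):0 a10@(1,0):1 a11@(1,1):1 a12@(4,1):0 a13@(4,2):0
t=4: (unchanged — steady state)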